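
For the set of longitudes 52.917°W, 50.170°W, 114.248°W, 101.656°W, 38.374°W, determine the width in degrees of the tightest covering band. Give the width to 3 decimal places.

Sort the longitudes: -114.248°, -101.656°, -52.917°, -50.170°, -38.374°.
Eastward gaps between consecutive values (wrapping around): 12.592°, 48.739°, 2.747°, 11.796°, 284.126°.
Largest gap = 284.126° ⇒ minimal covering band is its complement: 360° − 284.126° = 75.874°.
Band runs from -114.248° eastward to -38.374°.

75.874°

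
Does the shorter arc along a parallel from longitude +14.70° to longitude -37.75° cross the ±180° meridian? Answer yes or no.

No

Signed shortest Δλ = ((-37.75 − 14.70 + 180) mod 360) − 180 = -52.45°.
Going west by 52.45° from +14.70° reaches -37.75° without touching 180°.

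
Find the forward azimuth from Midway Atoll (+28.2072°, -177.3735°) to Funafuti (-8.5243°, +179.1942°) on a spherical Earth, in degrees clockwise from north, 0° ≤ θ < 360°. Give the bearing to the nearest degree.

186°

Δλ = 179.1942 − -177.3735 = 356.5677°; wrapped into (−180°, 180°]: -3.4323°.
θ = atan2( sin Δλ · cos φ₂ , cos φ₁ · sin φ₂ − sin φ₁ · cos φ₂ · cos Δλ )
  = atan2(-0.05921, -0.59723) = -174.338° → normalised to [0°, 360°): 185.662°.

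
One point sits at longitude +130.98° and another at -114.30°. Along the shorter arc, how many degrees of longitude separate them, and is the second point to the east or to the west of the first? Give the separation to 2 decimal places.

114.72° east

Raw difference: -114.30 − 130.98 = -245.28°.
Normalise into (−180°, 180°]: -245.28° + 360° = 114.72°.
Positive ⇒ the second point lies to the east; separation 114.72°.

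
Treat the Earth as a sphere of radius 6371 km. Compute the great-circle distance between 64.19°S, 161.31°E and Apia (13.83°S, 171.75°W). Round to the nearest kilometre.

Δλ = -171.75 − 161.31 = -333.06°; wrapped into (−180°, 180°]: 26.94°.
Δφ = -13.83 − -64.19 = 50.36°.
a = sin²(Δφ/2) + cos φ₁ · cos φ₂ · sin²(Δλ/2) = 0.203958.
c = 2·atan2(√a, √(1−a)) = 0.93715 rad → d = 6371·c ≈ 5970.61 km.

5971 km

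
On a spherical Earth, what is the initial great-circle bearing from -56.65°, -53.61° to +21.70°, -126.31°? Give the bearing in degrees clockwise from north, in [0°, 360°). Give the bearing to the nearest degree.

Δλ = -126.31 − -53.61 = -72.70°.
θ = atan2( sin Δλ · cos φ₂ , cos φ₁ · sin φ₂ − sin φ₁ · cos φ₂ · cos Δλ )
  = atan2(-0.88710, 0.43407) = -63.927° → normalised to [0°, 360°): 296.073°.

296°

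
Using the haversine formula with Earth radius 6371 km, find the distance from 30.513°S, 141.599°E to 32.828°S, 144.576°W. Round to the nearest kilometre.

6840 km

Δλ = -144.576 − 141.599 = -286.175°; wrapped into (−180°, 180°]: 73.825°.
Δφ = -32.828 − -30.513 = -2.315°.
a = sin²(Δφ/2) + cos φ₁ · cos φ₂ · sin²(Δλ/2) = 0.261540.
c = 2·atan2(√a, √(1−a)) = 1.07365 rad → d = 6371·c ≈ 6840.22 km.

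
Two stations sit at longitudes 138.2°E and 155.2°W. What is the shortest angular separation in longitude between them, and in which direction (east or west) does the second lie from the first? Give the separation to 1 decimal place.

66.6° east

Raw difference: -155.2 − 138.2 = -293.4°.
Normalise into (−180°, 180°]: -293.4° + 360° = 66.6°.
Positive ⇒ the second point lies to the east; separation 66.6°.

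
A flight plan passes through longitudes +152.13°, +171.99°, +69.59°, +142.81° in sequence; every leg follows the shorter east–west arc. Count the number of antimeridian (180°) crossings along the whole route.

0

Leg 1: +152.13° → +171.99°, shortest Δλ = 19.86° (east) — does not cross 180°.
Leg 2: +171.99° → +69.59°, shortest Δλ = -102.4° (west) — does not cross 180°.
Leg 3: +69.59° → +142.81°, shortest Δλ = 73.22° (east) — does not cross 180°.
Total crossings: 0.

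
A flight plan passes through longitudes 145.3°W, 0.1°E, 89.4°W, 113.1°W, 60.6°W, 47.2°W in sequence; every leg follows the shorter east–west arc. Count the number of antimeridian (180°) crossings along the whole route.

Leg 1: -145.3° → +0.1°, shortest Δλ = 145.4° (east) — does not cross 180°.
Leg 2: +0.1° → -89.4°, shortest Δλ = -89.5° (west) — does not cross 180°.
Leg 3: -89.4° → -113.1°, shortest Δλ = -23.7° (west) — does not cross 180°.
Leg 4: -113.1° → -60.6°, shortest Δλ = 52.5° (east) — does not cross 180°.
Leg 5: -60.6° → -47.2°, shortest Δλ = 13.4° (east) — does not cross 180°.
Total crossings: 0.

0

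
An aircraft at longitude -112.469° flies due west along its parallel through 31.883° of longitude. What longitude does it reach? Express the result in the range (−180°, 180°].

-144.352°

Start at -112.469°; shift −31.883° → -144.352°.
-144.352° already lies in (−180°, 180°].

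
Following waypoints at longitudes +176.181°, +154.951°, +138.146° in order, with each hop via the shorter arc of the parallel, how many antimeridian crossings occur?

Leg 1: +176.181° → +154.951°, shortest Δλ = -21.23° (west) — does not cross 180°.
Leg 2: +154.951° → +138.146°, shortest Δλ = -16.805° (west) — does not cross 180°.
Total crossings: 0.

0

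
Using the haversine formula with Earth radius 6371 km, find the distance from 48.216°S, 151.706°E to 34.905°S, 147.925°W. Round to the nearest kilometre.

5095 km

Δλ = -147.925 − 151.706 = -299.631°; wrapped into (−180°, 180°]: 60.369°.
Δφ = -34.905 − -48.216 = 13.311°.
a = sin²(Δφ/2) + cos φ₁ · cos φ₂ · sin²(Δλ/2) = 0.151573.
c = 2·atan2(√a, √(1−a)) = 0.79979 rad → d = 6371·c ≈ 5095.49 km.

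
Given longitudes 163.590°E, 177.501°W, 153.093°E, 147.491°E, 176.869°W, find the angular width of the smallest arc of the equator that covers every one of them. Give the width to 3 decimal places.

Sort the longitudes: -177.501°, -176.869°, +147.491°, +153.093°, +163.590°.
Eastward gaps between consecutive values (wrapping around): 0.632°, 324.360°, 5.602°, 10.497°, 18.909°.
Largest gap = 324.360° ⇒ minimal covering band is its complement: 360° − 324.360° = 35.640°.
Band runs from +147.491° eastward to -176.869°, crossing the antimeridian.

35.640°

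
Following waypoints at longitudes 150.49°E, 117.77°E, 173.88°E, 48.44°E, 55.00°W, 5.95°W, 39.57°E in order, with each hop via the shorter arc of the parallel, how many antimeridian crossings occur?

0

Leg 1: +150.49° → +117.77°, shortest Δλ = -32.72° (west) — does not cross 180°.
Leg 2: +117.77° → +173.88°, shortest Δλ = 56.11° (east) — does not cross 180°.
Leg 3: +173.88° → +48.44°, shortest Δλ = -125.44° (west) — does not cross 180°.
Leg 4: +48.44° → -55.00°, shortest Δλ = -103.44° (west) — does not cross 180°.
Leg 5: -55.00° → -5.95°, shortest Δλ = 49.05° (east) — does not cross 180°.
Leg 6: -5.95° → +39.57°, shortest Δλ = 45.52° (east) — does not cross 180°.
Total crossings: 0.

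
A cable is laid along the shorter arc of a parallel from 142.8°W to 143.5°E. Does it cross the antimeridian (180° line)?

Naïve |143.5 − -142.8| = 286.3° > 180°, so the shorter arc goes the other way round — across 180°.
Signed shortest Δλ = ((143.5 − -142.8 + 180) mod 360) − 180 = -73.7°.
Going west by 73.7° from -142.8° passes through 180° before reaching +143.5°.

Yes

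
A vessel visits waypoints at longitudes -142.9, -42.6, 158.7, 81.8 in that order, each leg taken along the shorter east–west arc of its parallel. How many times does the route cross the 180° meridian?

1

Leg 1: -142.9° → -42.6°, shortest Δλ = 100.3° (east) — does not cross 180°.
Leg 2: -42.6° → +158.7°, shortest Δλ = -158.7° (west) — crosses 180°.
Leg 3: +158.7° → +81.8°, shortest Δλ = -76.9° (west) — does not cross 180°.
Total crossings: 1.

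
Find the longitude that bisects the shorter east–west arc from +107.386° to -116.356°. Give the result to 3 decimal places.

Signed shortest Δλ from +107.386° to -116.356° is +136.258°.
Midpoint longitude = +107.386° + (+136.258°)/2 = +107.386° + 68.129° = +175.515°.
(The naïve average (+107.386 + -116.356)/2 = -4.485° is on the wrong side of the globe.)

+175.515°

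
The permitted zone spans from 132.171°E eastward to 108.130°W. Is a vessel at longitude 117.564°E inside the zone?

Band width going east from +132.171° to -108.130°: ((-108.130 − 132.171) mod 360) = 119.699°.
Offset of +117.564° east of the west edge: ((117.564 − 132.171) mod 360) = 345.393°.
345.393° > 119.699° ⇒ outside.

No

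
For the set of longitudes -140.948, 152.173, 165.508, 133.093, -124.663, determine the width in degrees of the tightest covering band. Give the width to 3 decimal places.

102.244°

Sort the longitudes: -140.948°, -124.663°, +133.093°, +152.173°, +165.508°.
Eastward gaps between consecutive values (wrapping around): 16.285°, 257.756°, 19.080°, 13.335°, 53.544°.
Largest gap = 257.756° ⇒ minimal covering band is its complement: 360° − 257.756° = 102.244°.
Band runs from +133.093° eastward to -124.663°, crossing the antimeridian.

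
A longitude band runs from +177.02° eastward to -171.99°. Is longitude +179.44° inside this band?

Yes

Band width going east from +177.02° to -171.99°: ((-171.99 − 177.02) mod 360) = 10.99°.
Offset of +179.44° east of the west edge: ((179.44 − 177.02) mod 360) = 2.42°.
2.42° ≤ 10.99° ⇒ inside.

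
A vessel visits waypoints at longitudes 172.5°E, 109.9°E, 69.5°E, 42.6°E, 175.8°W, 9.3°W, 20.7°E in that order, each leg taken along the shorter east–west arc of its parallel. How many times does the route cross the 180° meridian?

1

Leg 1: +172.5° → +109.9°, shortest Δλ = -62.6° (west) — does not cross 180°.
Leg 2: +109.9° → +69.5°, shortest Δλ = -40.4° (west) — does not cross 180°.
Leg 3: +69.5° → +42.6°, shortest Δλ = -26.9° (west) — does not cross 180°.
Leg 4: +42.6° → -175.8°, shortest Δλ = 141.6° (east) — crosses 180°.
Leg 5: -175.8° → -9.3°, shortest Δλ = 166.5° (east) — does not cross 180°.
Leg 6: -9.3° → +20.7°, shortest Δλ = 30.0° (east) — does not cross 180°.
Total crossings: 1.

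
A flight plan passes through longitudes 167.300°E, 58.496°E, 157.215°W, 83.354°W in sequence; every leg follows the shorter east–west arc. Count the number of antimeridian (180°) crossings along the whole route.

Leg 1: +167.300° → +58.496°, shortest Δλ = -108.804° (west) — does not cross 180°.
Leg 2: +58.496° → -157.215°, shortest Δλ = 144.289° (east) — crosses 180°.
Leg 3: -157.215° → -83.354°, shortest Δλ = 73.861° (east) — does not cross 180°.
Total crossings: 1.

1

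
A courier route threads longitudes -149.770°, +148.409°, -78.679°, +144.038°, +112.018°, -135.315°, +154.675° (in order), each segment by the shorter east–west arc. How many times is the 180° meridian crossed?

Leg 1: -149.770° → +148.409°, shortest Δλ = -61.821° (west) — crosses 180°.
Leg 2: +148.409° → -78.679°, shortest Δλ = 132.912° (east) — crosses 180°.
Leg 3: -78.679° → +144.038°, shortest Δλ = -137.283° (west) — crosses 180°.
Leg 4: +144.038° → +112.018°, shortest Δλ = -32.02° (west) — does not cross 180°.
Leg 5: +112.018° → -135.315°, shortest Δλ = 112.667° (east) — crosses 180°.
Leg 6: -135.315° → +154.675°, shortest Δλ = -70.01° (west) — crosses 180°.
Total crossings: 5.

5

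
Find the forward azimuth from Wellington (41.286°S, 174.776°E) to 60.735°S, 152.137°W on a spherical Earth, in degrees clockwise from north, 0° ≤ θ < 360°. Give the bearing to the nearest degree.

Δλ = -152.137 − 174.776 = -326.913°; wrapped into (−180°, 180°]: 33.087°.
θ = atan2( sin Δλ · cos φ₂ , cos φ₁ · sin φ₂ − sin φ₁ · cos φ₂ · cos Δλ )
  = atan2(0.26687, -0.38527) = 145.291° → normalised to [0°, 360°): 145.291°.

145°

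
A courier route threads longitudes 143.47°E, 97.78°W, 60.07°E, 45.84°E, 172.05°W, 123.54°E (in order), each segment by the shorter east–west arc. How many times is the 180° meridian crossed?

Leg 1: +143.47° → -97.78°, shortest Δλ = 118.75° (east) — crosses 180°.
Leg 2: -97.78° → +60.07°, shortest Δλ = 157.85° (east) — does not cross 180°.
Leg 3: +60.07° → +45.84°, shortest Δλ = -14.23° (west) — does not cross 180°.
Leg 4: +45.84° → -172.05°, shortest Δλ = 142.11° (east) — crosses 180°.
Leg 5: -172.05° → +123.54°, shortest Δλ = -64.41° (west) — crosses 180°.
Total crossings: 3.

3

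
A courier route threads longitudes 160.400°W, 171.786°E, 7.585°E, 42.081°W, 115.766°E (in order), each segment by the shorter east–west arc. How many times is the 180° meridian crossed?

Leg 1: -160.400° → +171.786°, shortest Δλ = -27.814° (west) — crosses 180°.
Leg 2: +171.786° → +7.585°, shortest Δλ = -164.201° (west) — does not cross 180°.
Leg 3: +7.585° → -42.081°, shortest Δλ = -49.666° (west) — does not cross 180°.
Leg 4: -42.081° → +115.766°, shortest Δλ = 157.847° (east) — does not cross 180°.
Total crossings: 1.

1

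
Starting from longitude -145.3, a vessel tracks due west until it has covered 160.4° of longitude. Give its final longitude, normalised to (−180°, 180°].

Start at -145.3°; shift −160.4° → -305.7°.
-305.7° lies outside (−180°, 180°]; add 360° → +54.3°.

+54.3°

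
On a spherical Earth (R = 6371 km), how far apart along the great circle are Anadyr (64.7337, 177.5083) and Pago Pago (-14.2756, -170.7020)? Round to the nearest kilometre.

8842 km

Δλ = -170.7020 − 177.5083 = -348.2103°; wrapped into (−180°, 180°]: 11.7897°.
Δφ = -14.2756 − 64.7337 = -79.0093°.
a = sin²(Δφ/2) + cos φ₁ · cos φ₂ · sin²(Δλ/2) = 0.409038.
c = 2·atan2(√a, √(1−a)) = 1.38785 rad → d = 6371·c ≈ 8842.02 km.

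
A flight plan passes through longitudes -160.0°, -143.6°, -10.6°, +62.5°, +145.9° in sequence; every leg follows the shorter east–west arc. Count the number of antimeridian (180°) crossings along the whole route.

Leg 1: -160.0° → -143.6°, shortest Δλ = 16.4° (east) — does not cross 180°.
Leg 2: -143.6° → -10.6°, shortest Δλ = 133.0° (east) — does not cross 180°.
Leg 3: -10.6° → +62.5°, shortest Δλ = 73.1° (east) — does not cross 180°.
Leg 4: +62.5° → +145.9°, shortest Δλ = 83.4° (east) — does not cross 180°.
Total crossings: 0.

0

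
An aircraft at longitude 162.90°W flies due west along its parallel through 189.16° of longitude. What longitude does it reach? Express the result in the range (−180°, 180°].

Start at -162.90°; shift −189.16° → -352.06°.
-352.06° lies outside (−180°, 180°]; add 360° → +7.94°.

7.94°E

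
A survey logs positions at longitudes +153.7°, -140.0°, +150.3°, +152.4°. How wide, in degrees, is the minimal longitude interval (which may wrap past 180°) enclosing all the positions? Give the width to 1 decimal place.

Sort the longitudes: -140.0°, +150.3°, +152.4°, +153.7°.
Eastward gaps between consecutive values (wrapping around): 290.3°, 2.1°, 1.3°, 66.3°.
Largest gap = 290.3° ⇒ minimal covering band is its complement: 360° − 290.3° = 69.7°.
Band runs from +150.3° eastward to -140.0°, crossing the antimeridian.

69.7°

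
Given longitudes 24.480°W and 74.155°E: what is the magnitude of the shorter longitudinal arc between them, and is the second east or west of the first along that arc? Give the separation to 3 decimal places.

Raw difference: 74.155 − -24.480 = 98.635°.
Normalise into (−180°, 180°]: 98.635° stays 98.635°.
Positive ⇒ the second point lies to the east; separation 98.635°.

98.635° east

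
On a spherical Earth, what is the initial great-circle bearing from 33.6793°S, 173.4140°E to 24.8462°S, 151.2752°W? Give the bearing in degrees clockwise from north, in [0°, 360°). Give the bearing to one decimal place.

83.4°

Δλ = -151.2752 − 173.4140 = -324.6892°; wrapped into (−180°, 180°]: 35.3108°.
θ = atan2( sin Δλ · cos φ₂ , cos φ₁ · sin φ₂ − sin φ₁ · cos φ₂ · cos Δλ )
  = atan2(0.52451, 0.06098) = 83.369° → normalised to [0°, 360°): 83.369°.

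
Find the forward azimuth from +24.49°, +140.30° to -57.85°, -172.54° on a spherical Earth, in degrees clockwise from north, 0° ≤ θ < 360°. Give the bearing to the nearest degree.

Δλ = -172.54 − 140.30 = -312.84°; wrapped into (−180°, 180°]: 47.16°.
θ = atan2( sin Δλ · cos φ₂ , cos φ₁ · sin φ₂ − sin φ₁ · cos φ₂ · cos Δλ )
  = atan2(0.39019, -0.92048) = 157.028° → normalised to [0°, 360°): 157.028°.

157°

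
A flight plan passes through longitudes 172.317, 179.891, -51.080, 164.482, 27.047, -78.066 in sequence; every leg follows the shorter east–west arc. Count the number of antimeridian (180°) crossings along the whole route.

2

Leg 1: +172.317° → +179.891°, shortest Δλ = 7.574° (east) — does not cross 180°.
Leg 2: +179.891° → -51.080°, shortest Δλ = 129.029° (east) — crosses 180°.
Leg 3: -51.080° → +164.482°, shortest Δλ = -144.438° (west) — crosses 180°.
Leg 4: +164.482° → +27.047°, shortest Δλ = -137.435° (west) — does not cross 180°.
Leg 5: +27.047° → -78.066°, shortest Δλ = -105.113° (west) — does not cross 180°.
Total crossings: 2.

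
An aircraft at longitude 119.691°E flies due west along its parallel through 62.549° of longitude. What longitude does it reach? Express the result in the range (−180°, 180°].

57.142°E

Start at +119.691°; shift −62.549° → +57.142°.
+57.142° already lies in (−180°, 180°].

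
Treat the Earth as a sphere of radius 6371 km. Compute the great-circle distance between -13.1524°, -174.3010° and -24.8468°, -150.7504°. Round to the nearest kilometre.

Δλ = -150.7504 − -174.3010 = 23.5506°.
Δφ = -24.8468 − -13.1524 = -11.6944°.
a = sin²(Δφ/2) + cos φ₁ · cos φ₂ · sin²(Δλ/2) = 0.047179.
c = 2·atan2(√a, √(1−a)) = 0.43790 rad → d = 6371·c ≈ 2789.88 km.

2790 km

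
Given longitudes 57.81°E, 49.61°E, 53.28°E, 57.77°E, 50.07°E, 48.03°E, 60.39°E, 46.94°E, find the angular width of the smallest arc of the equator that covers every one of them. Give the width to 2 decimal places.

13.45°

Sort the longitudes: +46.94°, +48.03°, +49.61°, +50.07°, +53.28°, +57.77°, +57.81°, +60.39°.
Eastward gaps between consecutive values (wrapping around): 1.09°, 1.58°, 0.46°, 3.21°, 4.49°, 0.04°, 2.58°, 346.55°.
Largest gap = 346.55° ⇒ minimal covering band is its complement: 360° − 346.55° = 13.45°.
Band runs from +46.94° eastward to +60.39°.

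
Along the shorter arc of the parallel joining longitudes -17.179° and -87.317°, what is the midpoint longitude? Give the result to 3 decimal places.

-52.248°

Signed shortest Δλ from -17.179° to -87.317° is -70.138°.
Midpoint longitude = -17.179° + (-70.138°)/2 = -17.179° − 35.069° = -52.248°.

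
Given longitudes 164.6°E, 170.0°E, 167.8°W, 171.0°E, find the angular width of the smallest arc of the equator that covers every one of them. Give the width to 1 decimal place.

27.6°

Sort the longitudes: -167.8°, +164.6°, +170.0°, +171.0°.
Eastward gaps between consecutive values (wrapping around): 332.4°, 5.4°, 1.0°, 21.2°.
Largest gap = 332.4° ⇒ minimal covering band is its complement: 360° − 332.4° = 27.6°.
Band runs from +164.6° eastward to -167.8°, crossing the antimeridian.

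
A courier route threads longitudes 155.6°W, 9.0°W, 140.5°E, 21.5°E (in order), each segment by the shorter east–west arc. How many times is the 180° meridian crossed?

Leg 1: -155.6° → -9.0°, shortest Δλ = 146.6° (east) — does not cross 180°.
Leg 2: -9.0° → +140.5°, shortest Δλ = 149.5° (east) — does not cross 180°.
Leg 3: +140.5° → +21.5°, shortest Δλ = -119.0° (west) — does not cross 180°.
Total crossings: 0.

0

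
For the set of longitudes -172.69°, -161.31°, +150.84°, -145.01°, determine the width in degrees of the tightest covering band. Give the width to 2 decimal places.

Sort the longitudes: -172.69°, -161.31°, -145.01°, +150.84°.
Eastward gaps between consecutive values (wrapping around): 11.38°, 16.30°, 295.85°, 36.47°.
Largest gap = 295.85° ⇒ minimal covering band is its complement: 360° − 295.85° = 64.15°.
Band runs from +150.84° eastward to -145.01°, crossing the antimeridian.

64.15°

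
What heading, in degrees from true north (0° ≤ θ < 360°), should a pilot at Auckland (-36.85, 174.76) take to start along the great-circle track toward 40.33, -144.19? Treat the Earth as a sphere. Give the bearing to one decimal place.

30.1°

Δλ = -144.19 − 174.76 = -318.95°; wrapped into (−180°, 180°]: 41.05°.
θ = atan2( sin Δλ · cos φ₂ , cos φ₁ · sin φ₂ − sin φ₁ · cos φ₂ · cos Δλ )
  = atan2(0.50064, 0.86267) = 30.128° → normalised to [0°, 360°): 30.128°.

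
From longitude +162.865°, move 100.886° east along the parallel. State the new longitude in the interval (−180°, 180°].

Start at +162.865°; shift +100.886° → +263.751°.
+263.751° lies outside (−180°, 180°]; subtract 360° → -96.249°.

-96.249°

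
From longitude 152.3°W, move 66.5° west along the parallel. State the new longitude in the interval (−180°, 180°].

141.2°E

Start at -152.3°; shift −66.5° → -218.8°.
-218.8° lies outside (−180°, 180°]; add 360° → +141.2°.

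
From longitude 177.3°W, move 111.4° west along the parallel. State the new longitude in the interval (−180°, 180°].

71.3°E

Start at -177.3°; shift −111.4° → -288.7°.
-288.7° lies outside (−180°, 180°]; add 360° → +71.3°.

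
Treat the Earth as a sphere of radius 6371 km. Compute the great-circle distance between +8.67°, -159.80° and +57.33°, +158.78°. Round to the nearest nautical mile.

Δλ = 158.78 − -159.80 = 318.58°; wrapped into (−180°, 180°]: -41.42°.
Δφ = 57.33 − 8.67 = 48.66°.
a = sin²(Δφ/2) + cos φ₁ · cos φ₂ · sin²(Δλ/2) = 0.236473.
c = 2·atan2(√a, √(1−a)) = 1.01567 rad → d = 6371·c ≈ 6470.81 km ≈ 3493.96 nmi.

3494 nmi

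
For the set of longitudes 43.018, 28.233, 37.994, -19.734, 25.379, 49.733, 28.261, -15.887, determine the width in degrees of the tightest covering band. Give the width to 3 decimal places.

Sort the longitudes: -19.734°, -15.887°, +25.379°, +28.233°, +28.261°, +37.994°, +43.018°, +49.733°.
Eastward gaps between consecutive values (wrapping around): 3.847°, 41.266°, 2.854°, 0.028°, 9.733°, 5.024°, 6.715°, 290.533°.
Largest gap = 290.533° ⇒ minimal covering band is its complement: 360° − 290.533° = 69.467°.
Band runs from -19.734° eastward to +49.733°.

69.467°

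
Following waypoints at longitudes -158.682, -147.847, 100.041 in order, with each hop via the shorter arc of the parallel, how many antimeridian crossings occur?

1

Leg 1: -158.682° → -147.847°, shortest Δλ = 10.835° (east) — does not cross 180°.
Leg 2: -147.847° → +100.041°, shortest Δλ = -112.112° (west) — crosses 180°.
Total crossings: 1.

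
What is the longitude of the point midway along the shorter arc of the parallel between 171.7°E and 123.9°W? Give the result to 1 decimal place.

156.1°W

Signed shortest Δλ from +171.7° to -123.9° is +64.4°.
Midpoint longitude = +171.7° + (+64.4°)/2 = +171.7° + 32.2° = +203.9°.
Normalise into (−180°, 180°]: -156.1°.
(The naïve average (+171.7 + -123.9)/2 = 23.9° is on the wrong side of the globe.)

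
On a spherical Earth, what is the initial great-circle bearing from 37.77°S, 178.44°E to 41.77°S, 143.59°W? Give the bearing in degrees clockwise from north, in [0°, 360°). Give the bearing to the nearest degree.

Δλ = -143.59 − 178.44 = -322.03°; wrapped into (−180°, 180°]: 37.97°.
θ = atan2( sin Δλ · cos φ₂ , cos φ₁ · sin φ₂ − sin φ₁ · cos φ₂ · cos Δλ )
  = atan2(0.45887, -0.16645) = 109.938° → normalised to [0°, 360°): 109.938°.

110°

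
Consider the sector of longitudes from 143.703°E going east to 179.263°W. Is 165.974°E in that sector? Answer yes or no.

Band width going east from +143.703° to -179.263°: ((-179.263 − 143.703) mod 360) = 37.034°.
Offset of +165.974° east of the west edge: ((165.974 − 143.703) mod 360) = 22.271°.
22.271° ≤ 37.034° ⇒ inside.

Yes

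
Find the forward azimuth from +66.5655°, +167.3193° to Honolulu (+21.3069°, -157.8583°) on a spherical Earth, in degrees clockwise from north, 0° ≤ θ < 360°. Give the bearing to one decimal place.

136.3°

Δλ = -157.8583 − 167.3193 = -325.1776°; wrapped into (−180°, 180°]: 34.8224°.
θ = atan2( sin Δλ · cos φ₂ , cos φ₁ · sin φ₂ − sin φ₁ · cos φ₂ · cos Δλ )
  = atan2(0.53200, -0.55722) = 136.326° → normalised to [0°, 360°): 136.326°.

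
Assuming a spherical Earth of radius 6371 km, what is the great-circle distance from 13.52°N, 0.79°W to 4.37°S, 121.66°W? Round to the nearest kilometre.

13456 km

Δλ = -121.66 − -0.79 = -120.87°.
Δφ = -4.37 − 13.52 = -17.89°.
a = sin²(Δφ/2) + cos φ₁ · cos φ₂ · sin²(Δλ/2) = 0.757618.
c = 2·atan2(√a, √(1−a)) = 2.11208 rad → d = 6371·c ≈ 13456.06 km.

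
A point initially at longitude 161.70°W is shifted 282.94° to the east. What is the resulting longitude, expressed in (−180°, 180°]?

Start at -161.70°; shift +282.94° → +121.24°.
+121.24° already lies in (−180°, 180°].

121.24°E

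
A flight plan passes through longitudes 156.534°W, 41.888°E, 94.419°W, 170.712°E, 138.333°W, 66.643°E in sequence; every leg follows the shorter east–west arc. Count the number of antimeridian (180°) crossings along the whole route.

4

Leg 1: -156.534° → +41.888°, shortest Δλ = -161.578° (west) — crosses 180°.
Leg 2: +41.888° → -94.419°, shortest Δλ = -136.307° (west) — does not cross 180°.
Leg 3: -94.419° → +170.712°, shortest Δλ = -94.869° (west) — crosses 180°.
Leg 4: +170.712° → -138.333°, shortest Δλ = 50.955° (east) — crosses 180°.
Leg 5: -138.333° → +66.643°, shortest Δλ = -155.024° (west) — crosses 180°.
Total crossings: 4.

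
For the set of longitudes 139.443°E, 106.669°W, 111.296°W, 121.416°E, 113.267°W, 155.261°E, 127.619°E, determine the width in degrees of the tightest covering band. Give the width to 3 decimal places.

131.915°

Sort the longitudes: -113.267°, -111.296°, -106.669°, +121.416°, +127.619°, +139.443°, +155.261°.
Eastward gaps between consecutive values (wrapping around): 1.971°, 4.627°, 228.085°, 6.203°, 11.824°, 15.818°, 91.472°.
Largest gap = 228.085° ⇒ minimal covering band is its complement: 360° − 228.085° = 131.915°.
Band runs from +121.416° eastward to -106.669°, crossing the antimeridian.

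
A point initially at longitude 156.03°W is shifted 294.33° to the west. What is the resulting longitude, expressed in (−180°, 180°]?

90.36°W

Start at -156.03°; shift −294.33° → -450.36°.
-450.36° lies outside (−180°, 180°]; add 360° → -90.36°.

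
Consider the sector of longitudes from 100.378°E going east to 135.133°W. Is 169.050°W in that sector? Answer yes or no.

Band width going east from +100.378° to -135.133°: ((-135.133 − 100.378) mod 360) = 124.489°.
Offset of -169.050° east of the west edge: ((-169.050 − 100.378) mod 360) = 90.572°.
90.572° ≤ 124.489° ⇒ inside.

Yes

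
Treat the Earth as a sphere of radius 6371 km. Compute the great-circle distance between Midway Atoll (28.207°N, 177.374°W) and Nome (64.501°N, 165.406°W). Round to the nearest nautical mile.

2227 nmi

Δλ = -165.406 − -177.374 = 11.968°.
Δφ = 64.501 − 28.207 = 36.294°.
a = sin²(Δφ/2) + cos φ₁ · cos φ₂ · sin²(Δλ/2) = 0.101128.
c = 2·atan2(√a, √(1−a)) = 0.64725 rad → d = 6371·c ≈ 4123.64 km ≈ 2226.59 nmi.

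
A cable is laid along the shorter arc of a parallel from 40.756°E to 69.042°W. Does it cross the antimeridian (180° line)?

No

Signed shortest Δλ = ((-69.042 − 40.756 + 180) mod 360) − 180 = -109.798°.
Going west by 109.798° from +40.756° reaches -69.042° without touching 180°.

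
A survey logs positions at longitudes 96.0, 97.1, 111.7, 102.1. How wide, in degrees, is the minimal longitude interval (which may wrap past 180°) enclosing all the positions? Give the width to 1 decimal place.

Sort the longitudes: +96.0°, +97.1°, +102.1°, +111.7°.
Eastward gaps between consecutive values (wrapping around): 1.1°, 5.0°, 9.6°, 344.3°.
Largest gap = 344.3° ⇒ minimal covering band is its complement: 360° − 344.3° = 15.7°.
Band runs from +96.0° eastward to +111.7°.

15.7°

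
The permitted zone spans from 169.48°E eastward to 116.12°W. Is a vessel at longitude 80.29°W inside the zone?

No

Band width going east from +169.48° to -116.12°: ((-116.12 − 169.48) mod 360) = 74.40°.
Offset of -80.29° east of the west edge: ((-80.29 − 169.48) mod 360) = 110.23°.
110.23° > 74.40° ⇒ outside.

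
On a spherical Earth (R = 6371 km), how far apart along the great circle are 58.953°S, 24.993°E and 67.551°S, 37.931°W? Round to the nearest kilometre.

3134 km

Δλ = -37.931 − 24.993 = -62.924°.
Δφ = -67.551 − -58.953 = -8.598°.
a = sin²(Δφ/2) + cos φ₁ · cos φ₂ · sin²(Δλ/2) = 0.059269.
c = 2·atan2(√a, √(1−a)) = 0.49185 rad → d = 6371·c ≈ 3133.55 km.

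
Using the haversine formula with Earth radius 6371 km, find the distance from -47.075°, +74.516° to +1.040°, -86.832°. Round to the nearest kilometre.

14587 km

Δλ = -86.832 − 74.516 = -161.348°.
Δφ = 1.040 − -47.075 = 48.115°.
a = sin²(Δφ/2) + cos φ₁ · cos φ₂ · sin²(Δλ/2) = 0.829228.
c = 2·atan2(√a, √(1−a)) = 2.28956 rad → d = 6371·c ≈ 14586.79 km.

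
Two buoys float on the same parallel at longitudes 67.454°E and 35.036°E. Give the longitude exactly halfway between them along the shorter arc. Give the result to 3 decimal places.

Signed shortest Δλ from +67.454° to +35.036° is -32.418°.
Midpoint longitude = +67.454° + (-32.418°)/2 = +67.454° − 16.209° = +51.245°.

51.245°E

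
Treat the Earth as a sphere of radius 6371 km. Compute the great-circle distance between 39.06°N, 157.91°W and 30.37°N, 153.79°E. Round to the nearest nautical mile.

2411 nmi

Δλ = 153.79 − -157.91 = 311.70°; wrapped into (−180°, 180°]: -48.30°.
Δφ = 30.37 − 39.06 = -8.69°.
a = sin²(Δφ/2) + cos φ₁ · cos φ₂ · sin²(Δλ/2) = 0.117877.
c = 2·atan2(√a, √(1−a)) = 0.70092 rad → d = 6371·c ≈ 4465.59 km ≈ 2411.23 nmi.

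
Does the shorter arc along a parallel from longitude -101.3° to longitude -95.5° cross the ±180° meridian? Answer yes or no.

Signed shortest Δλ = ((-95.5 − -101.3 + 180) mod 360) − 180 = 5.8°.
Going east by 5.8° from -101.3° reaches -95.5° without touching 180°.

No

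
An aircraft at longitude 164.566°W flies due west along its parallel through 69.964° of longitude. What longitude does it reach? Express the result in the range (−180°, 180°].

Start at -164.566°; shift −69.964° → -234.530°.
-234.530° lies outside (−180°, 180°]; add 360° → +125.470°.

125.470°E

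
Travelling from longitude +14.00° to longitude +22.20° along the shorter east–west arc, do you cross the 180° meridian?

Signed shortest Δλ = ((22.20 − 14.00 + 180) mod 360) − 180 = 8.2°.
Going east by 8.2° from +14.00° reaches +22.20° without touching 180°.

No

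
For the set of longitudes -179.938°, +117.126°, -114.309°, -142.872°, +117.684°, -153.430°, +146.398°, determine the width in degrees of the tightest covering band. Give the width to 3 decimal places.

128.565°

Sort the longitudes: -179.938°, -153.430°, -142.872°, -114.309°, +117.126°, +117.684°, +146.398°.
Eastward gaps between consecutive values (wrapping around): 26.508°, 10.558°, 28.563°, 231.435°, 0.558°, 28.714°, 33.664°.
Largest gap = 231.435° ⇒ minimal covering band is its complement: 360° − 231.435° = 128.565°.
Band runs from +117.126° eastward to -114.309°, crossing the antimeridian.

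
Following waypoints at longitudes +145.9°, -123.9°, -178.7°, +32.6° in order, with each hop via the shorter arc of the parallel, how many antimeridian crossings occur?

Leg 1: +145.9° → -123.9°, shortest Δλ = 90.2° (east) — crosses 180°.
Leg 2: -123.9° → -178.7°, shortest Δλ = -54.8° (west) — does not cross 180°.
Leg 3: -178.7° → +32.6°, shortest Δλ = -148.7° (west) — crosses 180°.
Total crossings: 2.

2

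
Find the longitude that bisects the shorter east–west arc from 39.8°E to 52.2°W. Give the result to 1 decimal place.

Signed shortest Δλ from +39.8° to -52.2° is -92.0°.
Midpoint longitude = +39.8° + (-92.0°)/2 = +39.8° − 46.0° = -6.2°.

6.2°W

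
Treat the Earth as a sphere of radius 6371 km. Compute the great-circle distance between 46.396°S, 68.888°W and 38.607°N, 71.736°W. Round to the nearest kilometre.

Δλ = -71.736 − -68.888 = -2.848°.
Δφ = 38.607 − -46.396 = 85.003°.
a = sin²(Δφ/2) + cos φ₁ · cos φ₂ · sin²(Δλ/2) = 0.456781.
c = 2·atan2(√a, √(1−a)) = 1.48425 rad → d = 6371·c ≈ 9456.16 km.

9456 km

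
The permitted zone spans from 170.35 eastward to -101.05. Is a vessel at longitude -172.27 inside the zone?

Yes

Band width going east from +170.35° to -101.05°: ((-101.05 − 170.35) mod 360) = 88.60°.
Offset of -172.27° east of the west edge: ((-172.27 − 170.35) mod 360) = 17.38°.
17.38° ≤ 88.60° ⇒ inside.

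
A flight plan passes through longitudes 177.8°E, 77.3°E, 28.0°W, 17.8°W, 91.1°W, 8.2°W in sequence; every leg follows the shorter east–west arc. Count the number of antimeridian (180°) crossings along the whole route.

Leg 1: +177.8° → +77.3°, shortest Δλ = -100.5° (west) — does not cross 180°.
Leg 2: +77.3° → -28.0°, shortest Δλ = -105.3° (west) — does not cross 180°.
Leg 3: -28.0° → -17.8°, shortest Δλ = 10.2° (east) — does not cross 180°.
Leg 4: -17.8° → -91.1°, shortest Δλ = -73.3° (west) — does not cross 180°.
Leg 5: -91.1° → -8.2°, shortest Δλ = 82.9° (east) — does not cross 180°.
Total crossings: 0.

0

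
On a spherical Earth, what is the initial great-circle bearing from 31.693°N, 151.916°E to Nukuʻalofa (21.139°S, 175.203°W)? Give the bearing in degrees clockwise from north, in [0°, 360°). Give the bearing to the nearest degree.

145°

Δλ = -175.203 − 151.916 = -327.119°; wrapped into (−180°, 180°]: 32.881°.
θ = atan2( sin Δλ · cos φ₂ , cos φ₁ · sin φ₂ − sin φ₁ · cos φ₂ · cos Δλ )
  = atan2(0.50636, -0.71837) = 144.821° → normalised to [0°, 360°): 144.821°.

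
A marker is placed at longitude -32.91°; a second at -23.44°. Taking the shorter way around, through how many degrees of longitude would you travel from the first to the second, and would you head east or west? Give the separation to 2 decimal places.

9.47° east

Raw difference: -23.44 − -32.91 = 9.47°.
Normalise into (−180°, 180°]: 9.47° stays 9.47°.
Positive ⇒ the second point lies to the east; separation 9.47°.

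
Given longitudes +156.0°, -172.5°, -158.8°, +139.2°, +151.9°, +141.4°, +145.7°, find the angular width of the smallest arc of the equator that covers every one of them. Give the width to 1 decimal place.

62.0°

Sort the longitudes: -172.5°, -158.8°, +139.2°, +141.4°, +145.7°, +151.9°, +156.0°.
Eastward gaps between consecutive values (wrapping around): 13.7°, 298.0°, 2.2°, 4.3°, 6.2°, 4.1°, 31.5°.
Largest gap = 298.0° ⇒ minimal covering band is its complement: 360° − 298.0° = 62.0°.
Band runs from +139.2° eastward to -158.8°, crossing the antimeridian.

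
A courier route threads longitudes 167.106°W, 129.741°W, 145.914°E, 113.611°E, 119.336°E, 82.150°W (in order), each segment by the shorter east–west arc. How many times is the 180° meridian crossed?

Leg 1: -167.106° → -129.741°, shortest Δλ = 37.365° (east) — does not cross 180°.
Leg 2: -129.741° → +145.914°, shortest Δλ = -84.345° (west) — crosses 180°.
Leg 3: +145.914° → +113.611°, shortest Δλ = -32.303° (west) — does not cross 180°.
Leg 4: +113.611° → +119.336°, shortest Δλ = 5.725° (east) — does not cross 180°.
Leg 5: +119.336° → -82.150°, shortest Δλ = 158.514° (east) — crosses 180°.
Total crossings: 2.

2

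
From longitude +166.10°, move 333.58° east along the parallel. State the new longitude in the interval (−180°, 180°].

+139.68°

Start at +166.10°; shift +333.58° → +499.68°.
+499.68° lies outside (−180°, 180°]; subtract 360° → +139.68°.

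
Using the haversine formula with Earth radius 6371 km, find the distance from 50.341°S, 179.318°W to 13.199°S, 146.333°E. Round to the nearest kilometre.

Δλ = 146.333 − -179.318 = 325.651°; wrapped into (−180°, 180°]: -34.349°.
Δφ = -13.199 − -50.341 = 37.142°.
a = sin²(Δφ/2) + cos φ₁ · cos φ₂ · sin²(Δλ/2) = 0.155607.
c = 2·atan2(√a, √(1−a)) = 0.81098 rad → d = 6371·c ≈ 5166.77 km.

5167 km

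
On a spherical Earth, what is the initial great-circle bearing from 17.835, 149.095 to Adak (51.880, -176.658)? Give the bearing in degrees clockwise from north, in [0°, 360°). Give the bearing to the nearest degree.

Δλ = -176.658 − 149.095 = -325.753°; wrapped into (−180°, 180°]: 34.247°.
θ = atan2( sin Δλ · cos φ₂ , cos φ₁ · sin φ₂ − sin φ₁ · cos φ₂ · cos Δλ )
  = atan2(0.34740, 0.59262) = 30.379° → normalised to [0°, 360°): 30.379°.

30°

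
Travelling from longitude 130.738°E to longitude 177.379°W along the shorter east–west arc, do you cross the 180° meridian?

Naïve |-177.379 − 130.738| = 308.117° > 180°, so the shorter arc goes the other way round — across 180°.
Signed shortest Δλ = ((-177.379 − 130.738 + 180) mod 360) − 180 = 51.883°.
Going east by 51.883° from +130.738° passes through 180° before reaching -177.379°.

Yes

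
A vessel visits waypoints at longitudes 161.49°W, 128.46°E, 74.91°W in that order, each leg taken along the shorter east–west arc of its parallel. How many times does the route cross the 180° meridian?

2

Leg 1: -161.49° → +128.46°, shortest Δλ = -70.05° (west) — crosses 180°.
Leg 2: +128.46° → -74.91°, shortest Δλ = 156.63° (east) — crosses 180°.
Total crossings: 2.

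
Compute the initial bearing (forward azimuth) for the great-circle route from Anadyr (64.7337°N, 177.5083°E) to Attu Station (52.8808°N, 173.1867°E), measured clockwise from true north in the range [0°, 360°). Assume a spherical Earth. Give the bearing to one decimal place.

Δλ = 173.1867 − 177.5083 = -4.3216°.
θ = atan2( sin Δλ · cos φ₂ , cos φ₁ · sin φ₂ − sin φ₁ · cos φ₂ · cos Δλ )
  = atan2(-0.04547, -0.20385) = -167.424° → normalised to [0°, 360°): 192.576°.

192.6°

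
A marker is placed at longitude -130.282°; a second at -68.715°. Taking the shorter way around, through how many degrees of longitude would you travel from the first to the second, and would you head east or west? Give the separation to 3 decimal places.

Raw difference: -68.715 − -130.282 = 61.567°.
Normalise into (−180°, 180°]: 61.567° stays 61.567°.
Positive ⇒ the second point lies to the east; separation 61.567°.

61.567° east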